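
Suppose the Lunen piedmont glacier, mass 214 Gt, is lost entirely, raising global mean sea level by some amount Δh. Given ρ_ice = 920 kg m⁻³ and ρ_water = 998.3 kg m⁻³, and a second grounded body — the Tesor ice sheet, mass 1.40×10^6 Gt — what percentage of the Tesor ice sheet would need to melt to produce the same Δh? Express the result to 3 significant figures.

Equal sea-level rise means equal mass of meltwater, i.e. equal mass of ice lost.
Ice mass of Lunen: 2.140×10^14 kg; ice mass of Tesor: 1.400×10^18 kg.
Fraction required = 2.140×10^14 / 1.400×10^18 = 1.53×10^-4 → 0.0153 %.

≈ 0.0153 %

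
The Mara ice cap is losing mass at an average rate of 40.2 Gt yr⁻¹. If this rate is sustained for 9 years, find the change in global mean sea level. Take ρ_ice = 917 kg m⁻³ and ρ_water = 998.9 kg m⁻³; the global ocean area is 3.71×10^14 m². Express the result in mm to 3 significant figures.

Total mass lost = 40.2 Gt/yr × 9 yr = 361.8 Gt = 3.618×10^14 kg.
ρ_w = 998.9 kg m⁻³, so water volume = 3.618×10^14 / 998.9 = 3.622×10^11 m³.
Δh = 3.622×10^11 / 3.71×10^14 = 9.76×10^-4 m = 0.976 mm.

≈ 0.976 mm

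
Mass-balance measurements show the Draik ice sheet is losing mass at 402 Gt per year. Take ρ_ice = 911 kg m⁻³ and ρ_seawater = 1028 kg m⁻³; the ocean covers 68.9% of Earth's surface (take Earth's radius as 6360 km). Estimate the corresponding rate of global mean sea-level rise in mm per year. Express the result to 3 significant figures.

≈ 1.12 mm/yr

ρ_w = 1028 kg m⁻³. Annual water volume added = 402 Gt / ρ_w = 4.020×10^14 kg / 1028 kg m⁻³ = 3.911×10^11 m³.
Δh per year = 3.911×10^11 / 3.50×10^14 = 1.12×10^-3 m = 1.12 mm.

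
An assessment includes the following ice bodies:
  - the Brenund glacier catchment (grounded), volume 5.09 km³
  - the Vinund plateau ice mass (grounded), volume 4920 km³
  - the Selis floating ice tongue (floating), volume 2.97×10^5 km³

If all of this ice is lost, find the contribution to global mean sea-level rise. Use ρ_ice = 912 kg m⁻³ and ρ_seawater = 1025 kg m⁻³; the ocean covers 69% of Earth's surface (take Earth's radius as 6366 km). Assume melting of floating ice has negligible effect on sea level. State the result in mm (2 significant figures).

≈ 12 mm

Brenund: 5.09 km³ × (912/1025) = 4.529 km³ of water.
Vinund: 4920 km³ × (912/1025) = 4378 km³ of water.
The Selis floating ice tongue is floating and already displaces its own weight of water, so its melt adds essentially nothing to sea level.
Total added water ≈ 4.382×10^12 m³ over 3.51×10^14 m² → Δh = 0.0125 m = 12 mm.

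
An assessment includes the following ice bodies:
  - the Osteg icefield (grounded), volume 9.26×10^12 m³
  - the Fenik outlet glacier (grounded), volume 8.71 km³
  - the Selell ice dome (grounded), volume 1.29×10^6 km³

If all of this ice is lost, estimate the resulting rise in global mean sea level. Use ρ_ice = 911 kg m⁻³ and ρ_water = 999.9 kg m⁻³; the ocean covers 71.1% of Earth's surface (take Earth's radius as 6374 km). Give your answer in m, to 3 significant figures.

Osteg: 9.26×10^12 m³ × (911/999.9) = 8.437×10^12 m³ of water.
Fenik: 8.71 km³ × (911/999.9) = 7.936 km³ of water.
Selell: 1.29×10^6 km³ × (911/999.9) = 1.175×10^6 km³ of water.
Total added water ≈ 1.184×10^15 m³ over 3.63×10^14 m² → Δh = 3.26 m.

≈ 3.26 m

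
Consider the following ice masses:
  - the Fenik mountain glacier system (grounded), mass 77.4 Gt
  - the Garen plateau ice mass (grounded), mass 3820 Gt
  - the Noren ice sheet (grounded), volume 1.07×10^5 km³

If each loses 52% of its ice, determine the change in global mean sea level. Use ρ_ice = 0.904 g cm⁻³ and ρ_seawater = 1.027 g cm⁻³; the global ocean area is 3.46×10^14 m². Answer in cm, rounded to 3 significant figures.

≈ 14.7 cm

Fenik: 0.52 × 77.4 Gt = 4.025×10^13 kg; dividing by ρ_w = 1.027 g cm⁻³ = 1027 kg m⁻³ gives 3.919×10^10 m³ of water.
Garen: 0.52 × 3820 Gt = 1.986×10^15 kg; dividing by ρ_w = 1027 kg m⁻³ gives 1.934×10^12 m³ of water.
Noren: 0.52 × 1.07×10^5 km³ × (904/1027) = 4.898×10^4 km³ of water.
Total added water ≈ 5.095×10^13 m³ over 3.46×10^14 m² → Δh = 0.147 m = 14.7 cm.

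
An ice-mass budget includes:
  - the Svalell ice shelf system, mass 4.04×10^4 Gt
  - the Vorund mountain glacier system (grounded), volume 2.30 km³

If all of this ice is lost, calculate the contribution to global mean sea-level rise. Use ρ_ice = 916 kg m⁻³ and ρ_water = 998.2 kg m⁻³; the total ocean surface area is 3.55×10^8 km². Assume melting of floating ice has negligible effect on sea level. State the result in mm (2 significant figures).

≈ 5.9×10^-3 mm

The Svalell ice shelf system is floating and already displaces its own weight of water, so its melt adds essentially nothing to sea level.
Vorund: 2.30 km³ × (916/998.2) = 2.111 km³ of water.
Total added water ≈ 2.111×10^9 m³ over 3.55×10^14 m² → Δh = 5.95×10^-6 m = 5.9×10^-3 mm.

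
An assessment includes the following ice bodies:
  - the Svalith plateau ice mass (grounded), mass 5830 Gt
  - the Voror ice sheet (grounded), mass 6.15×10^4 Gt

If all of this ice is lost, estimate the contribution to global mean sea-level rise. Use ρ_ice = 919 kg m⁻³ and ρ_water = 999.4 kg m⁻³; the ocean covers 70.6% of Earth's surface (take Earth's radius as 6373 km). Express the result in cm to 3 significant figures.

≈ 18.7 cm

Svalith: 5830 Gt = 5.830×10^15 kg; dividing by ρ_w = 999.4 kg m⁻³ gives 5.834×10^12 m³ of water.
Voror: 6.15×10^4 Gt = 6.150×10^16 kg; dividing by ρ_w = 999.4 kg m⁻³ gives 6.154×10^13 m³ of water.
Total added water ≈ 6.737×10^13 m³ over 3.60×10^14 m² → Δh = 0.187 m = 18.7 cm.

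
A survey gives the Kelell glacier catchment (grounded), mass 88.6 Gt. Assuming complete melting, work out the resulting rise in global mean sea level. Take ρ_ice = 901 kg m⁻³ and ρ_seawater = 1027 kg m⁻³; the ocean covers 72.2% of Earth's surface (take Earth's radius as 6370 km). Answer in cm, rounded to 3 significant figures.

Kelell: 88.6 Gt = 8.860×10^13 kg; dividing by ρ_w = 1027 kg m⁻³ gives 8.627×10^10 m³ of water.
Spread over 3.68×10^14 m² of ocean, Δh = 8.627×10^10 / 3.68×10^14 = 2.34×10^-4 m = 0.0234 cm.

≈ 0.0234 cm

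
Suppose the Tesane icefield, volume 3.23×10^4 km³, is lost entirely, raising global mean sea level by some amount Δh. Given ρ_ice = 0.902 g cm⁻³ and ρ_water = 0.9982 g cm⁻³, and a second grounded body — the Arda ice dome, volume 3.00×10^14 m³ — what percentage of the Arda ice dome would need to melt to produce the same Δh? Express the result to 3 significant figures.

≈ 10.8 %

Equal sea-level rise means equal mass of meltwater, i.e. equal mass of ice lost.
Ice mass of Tesane: 2.913×10^16 kg; ice mass of Arda: 2.706×10^17 kg.
Fraction required = 2.913×10^16 / 2.706×10^17 = 0.108 → 10.8 %.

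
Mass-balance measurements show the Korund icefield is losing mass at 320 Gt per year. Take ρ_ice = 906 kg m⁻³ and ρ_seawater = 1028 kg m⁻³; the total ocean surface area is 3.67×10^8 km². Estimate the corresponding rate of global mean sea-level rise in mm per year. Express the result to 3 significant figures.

≈ 0.848 mm/yr

ρ_w = 1028 kg m⁻³. Annual water volume added = 320 Gt / ρ_w = 3.200×10^14 kg / 1028 kg m⁻³ = 3.113×10^11 m³.
Δh per year = 3.113×10^11 / 3.67×10^14 = 8.48×10^-4 m = 0.848 mm.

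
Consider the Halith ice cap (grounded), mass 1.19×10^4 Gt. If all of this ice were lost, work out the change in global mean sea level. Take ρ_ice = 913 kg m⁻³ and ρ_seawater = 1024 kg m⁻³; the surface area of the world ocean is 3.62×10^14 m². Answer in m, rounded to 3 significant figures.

Halith: 1.19×10^4 Gt = 1.190×10^16 kg; dividing by ρ_w = 1024 kg m⁻³ gives 1.162×10^13 m³ of water.
Spread over 3.62×10^14 m² of ocean, Δh = 1.162×10^13 / 3.62×10^14 = 0.0321 m.

≈ 0.0321 m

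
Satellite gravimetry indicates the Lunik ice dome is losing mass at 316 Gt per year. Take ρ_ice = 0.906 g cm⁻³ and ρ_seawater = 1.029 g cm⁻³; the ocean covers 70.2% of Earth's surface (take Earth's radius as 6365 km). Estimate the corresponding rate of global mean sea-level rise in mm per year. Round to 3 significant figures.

ρ_w = 1.029 g cm⁻³ = 1029 kg m⁻³. Annual water volume added = 316 Gt / ρ_w = 3.160×10^14 kg / 1029 kg m⁻³ = 3.071×10^11 m³.
Δh per year = 3.071×10^11 / 3.57×10^14 = 8.59×10^-4 m = 0.859 mm.

≈ 0.859 mm/yr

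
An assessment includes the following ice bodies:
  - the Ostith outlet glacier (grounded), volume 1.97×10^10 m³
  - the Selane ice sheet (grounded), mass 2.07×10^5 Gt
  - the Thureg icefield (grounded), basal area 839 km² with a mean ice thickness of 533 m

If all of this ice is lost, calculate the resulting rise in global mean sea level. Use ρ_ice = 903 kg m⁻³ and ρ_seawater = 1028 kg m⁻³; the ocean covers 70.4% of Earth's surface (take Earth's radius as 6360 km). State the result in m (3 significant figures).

≈ 0.564 m

Ostith: 1.97×10^10 m³ × (903/1028) = 1.730×10^10 m³ of water.
Selane: 2.07×10^5 Gt = 2.070×10^17 kg; dividing by ρ_w = 1028 kg m⁻³ gives 2.014×10^14 m³ of water.
Thureg: ice volume = 839 km² × 533 m = 447.2 km³; 447.2 × (903/1028) = 392.8 km³ of water.
Total added water ≈ 2.018×10^14 m³ over 3.58×10^14 m² → Δh = 0.564 m.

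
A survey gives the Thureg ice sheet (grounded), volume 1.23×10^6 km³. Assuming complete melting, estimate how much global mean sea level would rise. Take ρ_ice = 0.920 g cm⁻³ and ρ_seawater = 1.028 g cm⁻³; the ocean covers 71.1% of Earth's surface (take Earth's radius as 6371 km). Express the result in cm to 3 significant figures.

Thureg: 1.23×10^6 km³ × (920/1028) = 1.101×10^6 km³ of water.
Spread over 3.63×10^14 m² of ocean, Δh = 1.101×10^15 / 3.63×10^14 = 3.04 m = 304 cm.

≈ 304 cm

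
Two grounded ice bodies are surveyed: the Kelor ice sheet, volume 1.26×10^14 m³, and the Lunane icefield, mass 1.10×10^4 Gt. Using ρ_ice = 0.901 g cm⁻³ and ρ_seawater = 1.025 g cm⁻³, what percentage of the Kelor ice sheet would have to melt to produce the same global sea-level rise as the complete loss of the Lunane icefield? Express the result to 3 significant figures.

Equal sea-level rise means equal mass of meltwater, i.e. equal mass of ice lost.
Ice mass of Lunane: 1.100×10^16 kg; ice mass of Kelor: 1.135×10^17 kg.
Fraction required = 1.100×10^16 / 1.135×10^17 = 0.0969 → 9.69 %.

≈ 9.69 %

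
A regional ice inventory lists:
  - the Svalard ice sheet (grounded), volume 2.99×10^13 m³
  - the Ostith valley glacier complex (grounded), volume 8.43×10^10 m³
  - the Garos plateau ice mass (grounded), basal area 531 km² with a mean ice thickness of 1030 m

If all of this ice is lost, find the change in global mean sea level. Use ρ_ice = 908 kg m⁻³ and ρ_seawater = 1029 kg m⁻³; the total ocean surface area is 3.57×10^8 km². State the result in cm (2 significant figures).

≈ 7.5 cm

Svalard: 2.99×10^13 m³ × (908/1029) = 2.638×10^13 m³ of water.
Ostith: 8.43×10^10 m³ × (908/1029) = 7.439×10^10 m³ of water.
Garos: ice volume = 531 km² × 1030 m = 546.9 km³; 546.9 × (908/1029) = 482.6 km³ of water.
Total added water ≈ 2.694×10^13 m³ over 3.57×10^14 m² → Δh = 0.0755 m = 7.5 cm.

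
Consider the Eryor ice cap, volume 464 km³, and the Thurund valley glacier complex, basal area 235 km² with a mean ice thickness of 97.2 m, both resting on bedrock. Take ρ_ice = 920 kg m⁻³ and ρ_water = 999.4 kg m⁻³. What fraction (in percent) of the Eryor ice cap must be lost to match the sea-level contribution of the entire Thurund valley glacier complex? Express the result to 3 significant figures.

≈ 4.92 %

Equal sea-level rise means equal mass of meltwater, i.e. equal mass of ice lost.
Ice mass of Thurund: 2.101×10^13 kg; ice mass of Eryor: 4.269×10^14 kg.
Fraction required = 2.101×10^13 / 4.269×10^14 = 0.0492 → 4.92 %.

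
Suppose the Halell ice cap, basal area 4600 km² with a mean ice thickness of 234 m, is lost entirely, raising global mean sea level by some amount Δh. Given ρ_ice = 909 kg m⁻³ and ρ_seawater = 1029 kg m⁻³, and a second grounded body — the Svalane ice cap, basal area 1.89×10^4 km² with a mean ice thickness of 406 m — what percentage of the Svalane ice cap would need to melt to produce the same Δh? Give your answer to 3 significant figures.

≈ 14.0 %

Equal sea-level rise means equal mass of meltwater, i.e. equal mass of ice lost.
Ice mass of Halell: 9.784×10^14 kg; ice mass of Svalane: 6.975×10^15 kg.
Fraction required = 9.784×10^14 / 6.975×10^15 = 0.140 → 14.0 %.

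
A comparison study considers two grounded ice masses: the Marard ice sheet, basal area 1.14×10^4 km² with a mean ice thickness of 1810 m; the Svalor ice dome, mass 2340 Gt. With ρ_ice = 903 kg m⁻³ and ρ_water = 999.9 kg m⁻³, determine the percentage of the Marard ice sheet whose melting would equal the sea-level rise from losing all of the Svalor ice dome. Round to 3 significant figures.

≈ 12.6 %

Equal sea-level rise means equal mass of meltwater, i.e. equal mass of ice lost.
Ice mass of Svalor: 2.340×10^15 kg; ice mass of Marard: 1.863×10^16 kg.
Fraction required = 2.340×10^15 / 1.863×10^16 = 0.126 → 12.6 %.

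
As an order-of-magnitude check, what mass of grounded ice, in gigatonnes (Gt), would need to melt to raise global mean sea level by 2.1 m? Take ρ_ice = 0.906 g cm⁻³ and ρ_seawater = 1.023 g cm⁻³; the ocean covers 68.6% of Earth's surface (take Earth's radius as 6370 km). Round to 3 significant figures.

Required water volume = Δh × A = 2.1 m × 3.50×10^14 m² = 7.346×10^14 m³.
ρ_w = 1.023 g cm⁻³ = 1023 kg m⁻³, so the mass of water = 7.346×10^14 m³ × 1023 kg m⁻³ = 7.515×10^17 kg = 7.51×10^5 Gt (and the same mass of ice, by conservation).

≈ 7.51×10^5 Gt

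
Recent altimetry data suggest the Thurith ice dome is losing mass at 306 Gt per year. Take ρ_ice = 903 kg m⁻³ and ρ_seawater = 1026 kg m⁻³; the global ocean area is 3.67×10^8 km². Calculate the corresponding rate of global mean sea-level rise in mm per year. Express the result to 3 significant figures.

ρ_w = 1026 kg m⁻³. Annual water volume added = 306 Gt / ρ_w = 3.060×10^14 kg / 1026 kg m⁻³ = 2.982×10^11 m³.
Δh per year = 2.982×10^11 / 3.67×10^14 = 8.13×10^-4 m = 0.813 mm.

≈ 0.813 mm/yr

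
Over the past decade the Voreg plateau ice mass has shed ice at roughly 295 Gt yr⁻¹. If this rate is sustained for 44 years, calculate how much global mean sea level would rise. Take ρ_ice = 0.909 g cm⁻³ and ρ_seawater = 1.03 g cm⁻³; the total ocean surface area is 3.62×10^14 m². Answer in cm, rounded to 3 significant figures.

≈ 3.48 cm

Total mass lost = 295 Gt/yr × 44 yr = 1.298×10^4 Gt = 1.298×10^16 kg.
ρ_w = 1.03 g cm⁻³ = 1030 kg m⁻³, so water volume = 1.298×10^16 / 1030 = 1.260×10^13 m³.
Δh = 1.260×10^13 / 3.62×10^14 = 0.0348 m = 3.48 cm.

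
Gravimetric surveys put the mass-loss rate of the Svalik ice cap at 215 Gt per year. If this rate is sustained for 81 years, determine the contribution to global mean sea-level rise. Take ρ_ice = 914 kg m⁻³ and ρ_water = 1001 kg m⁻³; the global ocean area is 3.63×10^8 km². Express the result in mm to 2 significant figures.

≈ 48 mm

Total mass lost = 215 Gt/yr × 81 yr = 1.742×10^4 Gt = 1.742×10^16 kg.
ρ_w = 1001 kg m⁻³, so water volume = 1.742×10^16 / 1001 = 1.740×10^13 m³.
Δh = 1.740×10^13 / 3.63×10^14 = 0.0479 m = 48 mm.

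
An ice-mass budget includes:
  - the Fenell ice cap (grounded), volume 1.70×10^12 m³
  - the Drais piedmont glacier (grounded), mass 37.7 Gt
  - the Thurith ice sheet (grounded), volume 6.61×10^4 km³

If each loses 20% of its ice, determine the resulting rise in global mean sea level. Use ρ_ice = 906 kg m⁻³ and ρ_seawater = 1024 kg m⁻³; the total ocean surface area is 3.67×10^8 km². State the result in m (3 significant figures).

≈ 0.0327 m

Fenell: 0.2 × 1.70×10^12 m³ × (906/1024) = 3.008×10^11 m³ of water.
Drais: 0.2 × 37.7 Gt = 7.540×10^12 kg; dividing by ρ_w = 1024 kg m⁻³ gives 7.363×10^9 m³ of water.
Thurith: 0.2 × 6.61×10^4 km³ × (906/1024) = 1.170×10^4 km³ of water.
Total added water ≈ 1.200×10^13 m³ over 3.67×10^14 m² → Δh = 0.0327 m.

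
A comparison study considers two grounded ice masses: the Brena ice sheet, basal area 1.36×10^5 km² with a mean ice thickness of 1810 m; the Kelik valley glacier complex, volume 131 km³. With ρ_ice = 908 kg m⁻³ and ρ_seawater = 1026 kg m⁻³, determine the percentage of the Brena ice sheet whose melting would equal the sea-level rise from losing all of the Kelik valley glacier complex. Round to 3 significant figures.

≈ 0.0532 %

Equal sea-level rise means equal mass of meltwater, i.e. equal mass of ice lost.
Ice mass of Kelik: 1.189×10^14 kg; ice mass of Brena: 2.235×10^17 kg.
Fraction required = 1.189×10^14 / 2.235×10^17 = 5.32×10^-4 → 0.0532 %.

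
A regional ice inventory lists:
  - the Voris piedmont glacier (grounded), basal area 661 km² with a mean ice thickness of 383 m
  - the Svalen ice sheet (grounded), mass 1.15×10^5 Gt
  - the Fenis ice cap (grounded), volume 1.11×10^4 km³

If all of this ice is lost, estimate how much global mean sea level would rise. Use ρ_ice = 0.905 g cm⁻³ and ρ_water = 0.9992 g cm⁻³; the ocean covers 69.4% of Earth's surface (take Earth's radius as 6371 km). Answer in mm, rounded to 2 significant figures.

≈ 350 mm

Voris: ice volume = 661 km² × 383 m = 253.2 km³; 253.2 × (905/999.2) = 229.3 km³ of water.
Svalen: 1.15×10^5 Gt = 1.150×10^17 kg; dividing by ρ_w = 0.9992 g cm⁻³ = 999.2 kg m⁻³ gives 1.151×10^14 m³ of water.
Fenis: 1.11×10^4 km³ × (905/999.2) = 1.005×10^4 km³ of water.
Total added water ≈ 1.254×10^14 m³ over 3.54×10^14 m² → Δh = 0.354 m = 350 mm.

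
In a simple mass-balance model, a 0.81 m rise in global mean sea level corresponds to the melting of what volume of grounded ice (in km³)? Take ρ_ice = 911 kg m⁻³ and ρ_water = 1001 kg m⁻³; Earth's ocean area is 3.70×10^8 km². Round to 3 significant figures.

≈ 3.29×10^5 km³

Required water volume = Δh × A = 0.81 m × 3.70×10^14 m² = 2.997×10^14 m³ = 2.997×10^5 km³.
Ice volume = water volume × ρ_w/ρ_ice = 2.997×10^5 × 1001/911 = 3.29×10^5 km³.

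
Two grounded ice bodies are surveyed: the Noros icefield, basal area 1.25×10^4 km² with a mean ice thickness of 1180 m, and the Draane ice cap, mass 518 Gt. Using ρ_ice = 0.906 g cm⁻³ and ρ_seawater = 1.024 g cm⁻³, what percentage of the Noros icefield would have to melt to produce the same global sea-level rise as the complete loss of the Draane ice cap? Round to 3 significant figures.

Equal sea-level rise means equal mass of meltwater, i.e. equal mass of ice lost.
Ice mass of Draane: 5.180×10^14 kg; ice mass of Noros: 1.336×10^16 kg.
Fraction required = 5.180×10^14 / 1.336×10^16 = 0.0388 → 3.88 %.

≈ 3.88 %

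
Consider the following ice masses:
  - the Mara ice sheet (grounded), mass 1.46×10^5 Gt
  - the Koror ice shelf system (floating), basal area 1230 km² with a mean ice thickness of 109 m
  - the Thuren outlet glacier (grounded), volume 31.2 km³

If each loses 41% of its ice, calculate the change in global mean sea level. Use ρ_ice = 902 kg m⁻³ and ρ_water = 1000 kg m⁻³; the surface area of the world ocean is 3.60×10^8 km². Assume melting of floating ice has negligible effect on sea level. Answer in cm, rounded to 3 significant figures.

≈ 16.6 cm

Mara: 0.41 × 1.46×10^5 Gt = 5.986×10^16 kg; dividing by ρ_w = 1000 kg m⁻³ gives 5.986×10^13 m³ of water.
The Koror ice shelf system is floating and already displaces its own weight of water, so its melt adds essentially nothing to sea level.
Thuren: 0.41 × 31.2 km³ × (902/1000) = 11.54 km³ of water.
Total added water ≈ 5.987×10^13 m³ over 3.60×10^14 m² → Δh = 0.166 m = 16.6 cm.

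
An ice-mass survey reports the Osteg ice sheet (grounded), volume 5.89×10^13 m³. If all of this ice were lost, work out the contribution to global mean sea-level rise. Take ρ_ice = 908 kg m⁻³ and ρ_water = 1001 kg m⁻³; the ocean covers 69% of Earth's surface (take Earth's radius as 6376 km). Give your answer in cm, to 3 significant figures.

≈ 15.2 cm

Osteg: 5.89×10^13 m³ × (908/1001) = 5.343×10^13 m³ of water.
Spread over 3.52×10^14 m² of ocean, Δh = 5.343×10^13 / 3.52×10^14 = 0.152 m = 15.2 cm.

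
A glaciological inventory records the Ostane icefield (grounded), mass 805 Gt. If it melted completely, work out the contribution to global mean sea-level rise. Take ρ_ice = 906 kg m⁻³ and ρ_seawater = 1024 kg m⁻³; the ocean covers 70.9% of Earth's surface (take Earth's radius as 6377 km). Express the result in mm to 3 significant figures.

Ostane: 805 Gt = 8.050×10^14 kg; dividing by ρ_w = 1024 kg m⁻³ gives 7.861×10^11 m³ of water.
Spread over 3.62×10^14 m² of ocean, Δh = 7.861×10^11 / 3.62×10^14 = 2.17×10^-3 m = 2.17 mm.

≈ 2.17 mm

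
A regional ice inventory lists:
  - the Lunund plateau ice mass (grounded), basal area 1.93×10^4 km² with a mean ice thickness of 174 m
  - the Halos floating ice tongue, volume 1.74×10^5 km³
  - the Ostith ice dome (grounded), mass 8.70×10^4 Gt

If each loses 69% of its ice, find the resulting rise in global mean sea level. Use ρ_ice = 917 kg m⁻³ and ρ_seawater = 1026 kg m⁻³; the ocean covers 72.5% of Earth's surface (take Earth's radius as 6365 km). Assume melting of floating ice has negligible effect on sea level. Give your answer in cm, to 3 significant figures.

Lunund: ice volume = 1.93×10^4 km² × 174 m = 3358 km³; 0.69 × 3358 × (917/1026) = 2071 km³ of water.
The Halos floating ice tongue is floating and already displaces its own weight of water, so its melt adds essentially nothing to sea level.
Ostith: 0.69 × 8.70×10^4 Gt = 6.003×10^16 kg; dividing by ρ_w = 1026 kg m⁻³ gives 5.851×10^13 m³ of water.
Total added water ≈ 6.058×10^13 m³ over 3.69×10^14 m² → Δh = 0.164 m = 16.4 cm.

≈ 16.4 cm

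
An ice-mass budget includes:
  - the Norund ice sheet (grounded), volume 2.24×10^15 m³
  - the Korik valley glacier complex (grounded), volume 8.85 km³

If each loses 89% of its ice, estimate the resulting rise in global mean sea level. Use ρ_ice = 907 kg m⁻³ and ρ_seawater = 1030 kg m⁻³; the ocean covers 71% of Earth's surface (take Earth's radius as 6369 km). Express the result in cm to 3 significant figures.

Norund: 0.89 × 2.24×10^15 m³ × (907/1030) = 1.756×10^15 m³ of water.
Korik: 0.89 × 8.85 km³ × (907/1030) = 6.936 km³ of water.
Total added water ≈ 1.756×10^15 m³ over 3.62×10^14 m² → Δh = 4.85 m = 485 cm.

≈ 485 cm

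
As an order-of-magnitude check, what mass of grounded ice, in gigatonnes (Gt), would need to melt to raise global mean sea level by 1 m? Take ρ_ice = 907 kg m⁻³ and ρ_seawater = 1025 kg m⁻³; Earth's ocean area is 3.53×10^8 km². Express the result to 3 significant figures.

≈ 3.62×10^5 Gt

Required water volume = Δh × A = 1 m × 3.53×10^14 m² = 3.530×10^14 m³.
ρ_w = 1025 kg m⁻³, so the mass of water = 3.530×10^14 m³ × 1025 kg m⁻³ = 3.618×10^17 kg = 3.62×10^5 Gt (and the same mass of ice, by conservation).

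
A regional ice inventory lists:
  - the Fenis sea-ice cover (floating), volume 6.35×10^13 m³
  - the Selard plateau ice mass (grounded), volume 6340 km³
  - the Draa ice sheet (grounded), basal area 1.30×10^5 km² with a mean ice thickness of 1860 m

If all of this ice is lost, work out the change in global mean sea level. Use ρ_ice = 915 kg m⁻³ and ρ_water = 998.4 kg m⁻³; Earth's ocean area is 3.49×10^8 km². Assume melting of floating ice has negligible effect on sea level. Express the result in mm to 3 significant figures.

The Fenis sea-ice cover is floating and already displaces its own weight of water, so its melt adds essentially nothing to sea level.
Selard: 6340 km³ × (915/998.4) = 5810 km³ of water.
Draa: ice volume = 1.30×10^5 km² × 1860 m = 2.418×10^5 km³; 2.418×10^5 × (915/998.4) = 2.216×10^5 km³ of water.
Total added water ≈ 2.274×10^14 m³ over 3.49×10^14 m² → Δh = 0.652 m = 652 mm.

≈ 652 mm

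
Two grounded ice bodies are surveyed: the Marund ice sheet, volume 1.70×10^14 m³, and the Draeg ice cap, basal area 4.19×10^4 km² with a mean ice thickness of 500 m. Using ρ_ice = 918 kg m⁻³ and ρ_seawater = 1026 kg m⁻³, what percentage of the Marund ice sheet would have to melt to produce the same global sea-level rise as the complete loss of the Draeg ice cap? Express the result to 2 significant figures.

≈ 12 %

Equal sea-level rise means equal mass of meltwater, i.e. equal mass of ice lost.
Ice mass of Draeg: 1.923×10^16 kg; ice mass of Marund: 1.561×10^17 kg.
Fraction required = 1.923×10^16 / 1.561×10^17 = 0.123 → 12 %.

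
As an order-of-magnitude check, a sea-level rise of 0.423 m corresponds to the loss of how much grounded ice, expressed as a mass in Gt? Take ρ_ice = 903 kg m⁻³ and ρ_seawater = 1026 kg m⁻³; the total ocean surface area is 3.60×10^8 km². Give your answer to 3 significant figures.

Required water volume = Δh × A = 0.423 m × 3.60×10^14 m² = 1.523×10^14 m³.
ρ_w = 1026 kg m⁻³, so the mass of water = 1.523×10^14 m³ × 1026 kg m⁻³ = 1.562×10^17 kg = 1.56×10^5 Gt (and the same mass of ice, by conservation).

≈ 1.56×10^5 Gt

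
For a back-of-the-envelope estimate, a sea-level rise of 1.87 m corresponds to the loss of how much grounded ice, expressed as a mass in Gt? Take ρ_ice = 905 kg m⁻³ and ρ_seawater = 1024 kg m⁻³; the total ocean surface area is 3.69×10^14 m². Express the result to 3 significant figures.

Required water volume = Δh × A = 1.87 m × 3.69×10^14 m² = 6.900×10^14 m³.
ρ_w = 1024 kg m⁻³, so the mass of water = 6.900×10^14 m³ × 1024 kg m⁻³ = 7.066×10^17 kg = 7.07×10^5 Gt (and the same mass of ice, by conservation).

≈ 7.07×10^5 Gt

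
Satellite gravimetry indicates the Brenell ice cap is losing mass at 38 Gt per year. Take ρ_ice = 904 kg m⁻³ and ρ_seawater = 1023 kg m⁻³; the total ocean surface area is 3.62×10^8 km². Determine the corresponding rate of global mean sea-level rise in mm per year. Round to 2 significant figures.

ρ_w = 1023 kg m⁻³. Annual water volume added = 38 Gt / ρ_w = 3.800×10^13 kg / 1023 kg m⁻³ = 3.715×10^10 m³.
Δh per year = 3.715×10^10 / 3.62×10^14 = 1.03×10^-4 m = 0.10 mm.

≈ 0.10 mm/yr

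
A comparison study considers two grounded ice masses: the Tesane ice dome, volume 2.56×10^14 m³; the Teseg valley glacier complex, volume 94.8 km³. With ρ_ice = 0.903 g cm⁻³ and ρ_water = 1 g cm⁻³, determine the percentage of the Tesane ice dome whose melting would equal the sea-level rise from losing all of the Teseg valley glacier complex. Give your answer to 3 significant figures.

≈ 0.0370 %

Equal sea-level rise means equal mass of meltwater, i.e. equal mass of ice lost.
Ice mass of Teseg: 8.560×10^13 kg; ice mass of Tesane: 2.312×10^17 kg.
Fraction required = 8.560×10^13 / 2.312×10^17 = 3.70×10^-4 → 0.0370 %.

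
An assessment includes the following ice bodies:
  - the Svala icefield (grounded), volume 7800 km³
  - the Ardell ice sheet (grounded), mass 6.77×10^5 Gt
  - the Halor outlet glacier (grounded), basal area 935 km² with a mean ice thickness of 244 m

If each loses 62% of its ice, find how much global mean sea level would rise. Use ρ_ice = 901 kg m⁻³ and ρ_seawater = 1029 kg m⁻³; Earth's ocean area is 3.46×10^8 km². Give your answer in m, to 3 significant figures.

≈ 1.19 m

Svala: 0.62 × 7800 km³ × (901/1029) = 4234 km³ of water.
Ardell: 0.62 × 6.77×10^5 Gt = 4.197×10^17 kg; dividing by ρ_w = 1029 kg m⁻³ gives 4.079×10^14 m³ of water.
Halor: ice volume = 935 km² × 244 m = 228.1 km³; 0.62 × 228.1 × (901/1029) = 123.9 km³ of water.
Total added water ≈ 4.123×10^14 m³ over 3.46×10^14 m² → Δh = 1.19 m.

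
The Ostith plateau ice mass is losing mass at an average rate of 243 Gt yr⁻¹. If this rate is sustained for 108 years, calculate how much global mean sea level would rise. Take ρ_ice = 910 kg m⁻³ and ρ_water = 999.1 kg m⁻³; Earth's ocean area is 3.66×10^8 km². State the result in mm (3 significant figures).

Total mass lost = 243 Gt/yr × 108 yr = 2.624×10^4 Gt = 2.624×10^16 kg.
ρ_w = 999.1 kg m⁻³, so water volume = 2.624×10^16 / 999.1 = 2.627×10^13 m³.
Δh = 2.627×10^13 / 3.66×10^14 = 0.0718 m = 71.8 mm.

≈ 71.8 mm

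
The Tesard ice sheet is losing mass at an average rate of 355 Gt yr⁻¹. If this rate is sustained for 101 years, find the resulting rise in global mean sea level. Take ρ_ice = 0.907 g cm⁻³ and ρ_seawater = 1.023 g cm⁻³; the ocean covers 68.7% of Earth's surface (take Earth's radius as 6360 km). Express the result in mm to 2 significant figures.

Total mass lost = 355 Gt/yr × 101 yr = 3.586×10^4 Gt = 3.586×10^16 kg.
ρ_w = 1.023 g cm⁻³ = 1023 kg m⁻³, so water volume = 3.586×10^16 / 1023 = 3.505×10^13 m³.
Δh = 3.505×10^13 / 3.49×10^14 = 0.100 m = 100 mm.

≈ 100 mm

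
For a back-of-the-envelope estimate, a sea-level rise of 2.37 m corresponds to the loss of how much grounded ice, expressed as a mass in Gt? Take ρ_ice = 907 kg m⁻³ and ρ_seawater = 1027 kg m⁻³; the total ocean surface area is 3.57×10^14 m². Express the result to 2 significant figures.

≈ 8.7×10^5 Gt

Required water volume = Δh × A = 2.37 m × 3.57×10^14 m² = 8.461×10^14 m³.
ρ_w = 1027 kg m⁻³, so the mass of water = 8.461×10^14 m³ × 1027 kg m⁻³ = 8.689×10^17 kg = 8.7×10^5 Gt (and the same mass of ice, by conservation).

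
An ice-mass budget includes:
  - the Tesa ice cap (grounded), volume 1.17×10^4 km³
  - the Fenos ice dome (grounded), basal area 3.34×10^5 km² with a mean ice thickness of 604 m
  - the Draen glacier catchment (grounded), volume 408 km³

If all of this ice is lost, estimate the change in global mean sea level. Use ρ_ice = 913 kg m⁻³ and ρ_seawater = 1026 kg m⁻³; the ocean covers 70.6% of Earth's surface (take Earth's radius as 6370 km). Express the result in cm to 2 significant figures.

≈ 53 cm

Tesa: 1.17×10^4 km³ × (913/1026) = 1.041×10^4 km³ of water.
Fenos: ice volume = 3.34×10^5 km² × 604 m = 2.017×10^5 km³; 2.017×10^5 × (913/1026) = 1.795×10^5 km³ of water.
Draen: 408 km³ × (913/1026) = 363.1 km³ of water.
Total added water ≈ 1.903×10^14 m³ over 3.60×10^14 m² → Δh = 0.529 m = 53 cm.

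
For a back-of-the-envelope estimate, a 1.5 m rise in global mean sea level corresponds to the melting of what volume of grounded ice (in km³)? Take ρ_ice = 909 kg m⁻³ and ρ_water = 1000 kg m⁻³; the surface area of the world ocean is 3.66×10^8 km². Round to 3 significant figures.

Required water volume = Δh × A = 1.5 m × 3.66×10^14 m² = 5.490×10^14 m³ = 5.490×10^5 km³.
Ice volume = water volume × ρ_w/ρ_ice = 5.490×10^5 × 1000/909 = 6.04×10^5 km³.

≈ 6.04×10^5 km³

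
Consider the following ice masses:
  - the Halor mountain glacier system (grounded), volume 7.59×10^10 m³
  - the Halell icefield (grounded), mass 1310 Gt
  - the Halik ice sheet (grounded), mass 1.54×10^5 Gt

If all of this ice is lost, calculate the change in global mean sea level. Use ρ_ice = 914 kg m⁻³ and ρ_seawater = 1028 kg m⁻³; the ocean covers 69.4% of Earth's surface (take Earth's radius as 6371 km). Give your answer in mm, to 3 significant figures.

Halor: 7.59×10^10 m³ × (914/1028) = 6.748×10^10 m³ of water.
Halell: 1310 Gt = 1.310×10^15 kg; dividing by ρ_w = 1028 kg m⁻³ gives 1.274×10^12 m³ of water.
Halik: 1.54×10^5 Gt = 1.540×10^17 kg; dividing by ρ_w = 1028 kg m⁻³ gives 1.498×10^14 m³ of water.
Total added water ≈ 1.511×10^14 m³ over 3.54×10^14 m² → Δh = 0.427 m = 427 mm.

≈ 427 mm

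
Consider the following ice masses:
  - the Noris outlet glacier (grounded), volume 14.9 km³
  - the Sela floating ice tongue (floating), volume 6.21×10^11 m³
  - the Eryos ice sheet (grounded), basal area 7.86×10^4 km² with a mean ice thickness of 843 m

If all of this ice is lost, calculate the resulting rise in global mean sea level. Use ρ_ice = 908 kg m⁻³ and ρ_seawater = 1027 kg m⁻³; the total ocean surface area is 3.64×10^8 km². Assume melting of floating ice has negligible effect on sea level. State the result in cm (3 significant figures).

≈ 16.1 cm

Noris: 14.9 km³ × (908/1027) = 13.17 km³ of water.
The Sela floating ice tongue is floating and already displaces its own weight of water, so its melt adds essentially nothing to sea level.
Eryos: ice volume = 7.86×10^4 km² × 843 m = 6.626×10^4 km³; 6.626×10^4 × (908/1027) = 5.858×10^4 km³ of water.
Total added water ≈ 5.860×10^13 m³ over 3.64×10^14 m² → Δh = 0.161 m = 16.1 cm.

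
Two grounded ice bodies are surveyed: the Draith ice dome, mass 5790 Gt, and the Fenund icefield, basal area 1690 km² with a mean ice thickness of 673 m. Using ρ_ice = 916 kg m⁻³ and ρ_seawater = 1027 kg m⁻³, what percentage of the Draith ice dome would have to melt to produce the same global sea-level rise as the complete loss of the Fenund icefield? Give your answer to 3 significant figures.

≈ 18.0 %

Equal sea-level rise means equal mass of meltwater, i.e. equal mass of ice lost.
Ice mass of Fenund: 1.042×10^15 kg; ice mass of Draith: 5.790×10^15 kg.
Fraction required = 1.042×10^15 / 5.790×10^15 = 0.180 → 18.0 %.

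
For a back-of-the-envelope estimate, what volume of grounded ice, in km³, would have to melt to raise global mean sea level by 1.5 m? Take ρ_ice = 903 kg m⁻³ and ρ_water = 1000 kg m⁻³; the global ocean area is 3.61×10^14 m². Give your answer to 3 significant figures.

≈ 6.00×10^5 km³

Required water volume = Δh × A = 1.5 m × 3.61×10^14 m² = 5.415×10^14 m³ = 5.415×10^5 km³.
Ice volume = water volume × ρ_w/ρ_ice = 5.415×10^5 × 1000/903 = 6.00×10^5 km³.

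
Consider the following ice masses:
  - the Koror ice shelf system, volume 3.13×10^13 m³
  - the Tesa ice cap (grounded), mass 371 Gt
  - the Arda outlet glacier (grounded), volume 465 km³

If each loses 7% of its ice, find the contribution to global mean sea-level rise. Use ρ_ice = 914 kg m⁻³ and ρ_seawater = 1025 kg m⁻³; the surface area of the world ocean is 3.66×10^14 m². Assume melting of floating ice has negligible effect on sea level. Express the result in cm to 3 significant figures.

≈ 0.0149 cm

The Koror ice shelf system is floating and already displaces its own weight of water, so its melt adds essentially nothing to sea level.
Tesa: 0.07 × 371 Gt = 2.597×10^13 kg; dividing by ρ_w = 1025 kg m⁻³ gives 2.534×10^10 m³ of water.
Arda: 0.07 × 465 km³ × (914/1025) = 29.03 km³ of water.
Total added water ≈ 5.436×10^10 m³ over 3.66×10^14 m² → Δh = 1.49×10^-4 m = 0.0149 cm.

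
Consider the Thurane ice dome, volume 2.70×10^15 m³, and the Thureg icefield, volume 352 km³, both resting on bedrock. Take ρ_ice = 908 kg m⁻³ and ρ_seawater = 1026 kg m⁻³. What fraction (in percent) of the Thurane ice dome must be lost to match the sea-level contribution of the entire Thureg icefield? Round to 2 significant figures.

Equal sea-level rise means equal mass of meltwater, i.e. equal mass of ice lost.
Ice mass of Thureg: 3.196×10^14 kg; ice mass of Thurane: 2.452×10^18 kg.
Fraction required = 3.196×10^14 / 2.452×10^18 = 1.30×10^-4 → 0.013 %.

≈ 0.013 %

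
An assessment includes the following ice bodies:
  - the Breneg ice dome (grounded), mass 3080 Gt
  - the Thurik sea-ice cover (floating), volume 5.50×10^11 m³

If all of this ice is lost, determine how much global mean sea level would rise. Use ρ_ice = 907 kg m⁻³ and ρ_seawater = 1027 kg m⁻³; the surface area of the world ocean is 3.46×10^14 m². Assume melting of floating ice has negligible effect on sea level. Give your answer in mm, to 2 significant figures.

Breneg: 3080 Gt = 3.080×10^15 kg; dividing by ρ_w = 1027 kg m⁻³ gives 2.999×10^12 m³ of water.
The Thurik sea-ice cover is floating and already displaces its own weight of water, so its melt adds essentially nothing to sea level.
Total added water ≈ 2.999×10^12 m³ over 3.46×10^14 m² → Δh = 8.67×10^-3 m = 8.7 mm.

≈ 8.7 mm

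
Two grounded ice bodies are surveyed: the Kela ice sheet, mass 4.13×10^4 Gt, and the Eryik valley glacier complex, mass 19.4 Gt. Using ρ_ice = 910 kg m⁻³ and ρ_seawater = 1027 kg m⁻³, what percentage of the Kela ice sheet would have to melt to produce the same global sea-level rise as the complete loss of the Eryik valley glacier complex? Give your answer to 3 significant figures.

≈ 0.0470 %

Equal sea-level rise means equal mass of meltwater, i.e. equal mass of ice lost.
Ice mass of Eryik: 1.940×10^13 kg; ice mass of Kela: 4.130×10^16 kg.
Fraction required = 1.940×10^13 / 4.130×10^16 = 4.70×10^-4 → 0.0470 %.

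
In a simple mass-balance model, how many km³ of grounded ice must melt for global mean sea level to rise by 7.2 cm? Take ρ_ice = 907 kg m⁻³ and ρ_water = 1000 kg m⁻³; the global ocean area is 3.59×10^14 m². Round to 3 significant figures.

≈ 2.85×10^4 km³

Required water volume = Δh × A = 0.072 m × 3.59×10^14 m² = 2.585×10^13 m³ = 2.585×10^4 km³.
Ice volume = water volume × ρ_w/ρ_ice = 2.585×10^4 × 1000/907 = 2.85×10^4 km³.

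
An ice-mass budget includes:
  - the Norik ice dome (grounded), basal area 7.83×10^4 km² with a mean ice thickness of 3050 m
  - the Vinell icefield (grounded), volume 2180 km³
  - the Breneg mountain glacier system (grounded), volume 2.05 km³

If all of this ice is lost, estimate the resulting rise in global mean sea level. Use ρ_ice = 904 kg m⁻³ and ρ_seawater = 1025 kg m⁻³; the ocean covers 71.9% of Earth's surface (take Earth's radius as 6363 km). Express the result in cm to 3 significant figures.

Norik: ice volume = 7.83×10^4 km² × 3050 m = 2.388×10^5 km³; 2.388×10^5 × (904/1025) = 2.106×10^5 km³ of water.
Vinell: 2180 km³ × (904/1025) = 1923 km³ of water.
Breneg: 2.05 km³ × (904/1025) = 1.808 km³ of water.
Total added water ≈ 2.125×10^14 m³ over 3.66×10^14 m² → Δh = 0.581 m = 58.1 cm.

≈ 58.1 cm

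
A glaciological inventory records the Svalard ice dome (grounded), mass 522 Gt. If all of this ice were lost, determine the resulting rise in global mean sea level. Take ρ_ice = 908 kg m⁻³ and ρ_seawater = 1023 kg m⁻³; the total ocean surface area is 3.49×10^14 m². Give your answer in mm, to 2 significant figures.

Svalard: 522 Gt = 5.220×10^14 kg; dividing by ρ_w = 1023 kg m⁻³ gives 5.103×10^11 m³ of water.
Spread over 3.49×10^14 m² of ocean, Δh = 5.103×10^11 / 3.49×10^14 = 1.46×10^-3 m = 1.5 mm.

≈ 1.5 mm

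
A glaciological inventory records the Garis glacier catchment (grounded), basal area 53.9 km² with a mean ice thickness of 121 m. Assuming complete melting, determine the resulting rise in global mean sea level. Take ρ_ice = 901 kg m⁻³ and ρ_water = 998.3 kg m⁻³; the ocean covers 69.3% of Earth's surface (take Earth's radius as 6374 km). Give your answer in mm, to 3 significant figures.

≈ 0.0166 mm

Garis: ice volume = 53.9 km² × 121 m = 6.522 km³; 6.522 × (901/998.3) = 5.886 km³ of water.
Spread over 3.54×10^14 m² of ocean, Δh = 5.886×10^9 / 3.54×10^14 = 1.66×10^-5 m = 0.0166 mm.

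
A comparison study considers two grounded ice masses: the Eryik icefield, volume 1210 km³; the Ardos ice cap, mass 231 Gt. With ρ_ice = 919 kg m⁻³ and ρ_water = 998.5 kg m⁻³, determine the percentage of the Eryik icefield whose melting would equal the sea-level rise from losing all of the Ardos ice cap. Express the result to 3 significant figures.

≈ 20.8 %

Equal sea-level rise means equal mass of meltwater, i.e. equal mass of ice lost.
Ice mass of Ardos: 2.310×10^14 kg; ice mass of Eryik: 1.112×10^15 kg.
Fraction required = 2.310×10^14 / 1.112×10^15 = 0.208 → 20.8 %.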